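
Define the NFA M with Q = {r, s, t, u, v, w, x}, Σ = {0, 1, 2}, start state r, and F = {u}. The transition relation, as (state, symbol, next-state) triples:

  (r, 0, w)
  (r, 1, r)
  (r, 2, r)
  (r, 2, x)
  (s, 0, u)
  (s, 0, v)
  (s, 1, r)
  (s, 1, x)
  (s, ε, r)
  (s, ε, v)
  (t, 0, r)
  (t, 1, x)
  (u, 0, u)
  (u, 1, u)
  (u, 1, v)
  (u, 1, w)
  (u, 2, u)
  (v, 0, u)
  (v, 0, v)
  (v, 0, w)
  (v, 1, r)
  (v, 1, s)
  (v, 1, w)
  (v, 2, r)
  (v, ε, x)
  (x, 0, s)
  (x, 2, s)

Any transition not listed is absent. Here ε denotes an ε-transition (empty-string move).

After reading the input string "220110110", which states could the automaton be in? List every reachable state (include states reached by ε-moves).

{r, s, u, v, w, x}

Start in {r}.
Read '2': r→{r, x}; now {r, x}.
Read '2': r→{r, x}, x→{s}; union {r, s, x}; ε-closure = {r, s, v, x}.
Read '0': r→{w}, s→{u, v}, v→{u, v, w}, x→{s}; union {s, u, v, w}; ε-closure = {r, s, u, v, w, x}.
Read '1': r→{r}, s→{r, x}, u→{u, v, w}, v→{r, s, w}, w→∅, x→∅; now {r, s, u, v, w, x}.
Read '1': r→{r}, s→{r, x}, u→{u, v, w}, v→{r, s, w}, w→∅, x→∅; now {r, s, u, v, w, x}.
Read '0': r→{w}, s→{u, v}, u→{u}, v→{u, v, w}, w→∅, x→{s}; union {s, u, v, w}; ε-closure = {r, s, u, v, w, x}.
Read '1': r→{r}, s→{r, x}, u→{u, v, w}, v→{r, s, w}, w→∅, x→∅; now {r, s, u, v, w, x}.
Read '1': r→{r}, s→{r, x}, u→{u, v, w}, v→{r, s, w}, w→∅, x→∅; now {r, s, u, v, w, x}.
Read '0': r→{w}, s→{u, v}, u→{u}, v→{u, v, w}, w→∅, x→{s}; union {s, u, v, w}; ε-closure = {r, s, u, v, w, x}.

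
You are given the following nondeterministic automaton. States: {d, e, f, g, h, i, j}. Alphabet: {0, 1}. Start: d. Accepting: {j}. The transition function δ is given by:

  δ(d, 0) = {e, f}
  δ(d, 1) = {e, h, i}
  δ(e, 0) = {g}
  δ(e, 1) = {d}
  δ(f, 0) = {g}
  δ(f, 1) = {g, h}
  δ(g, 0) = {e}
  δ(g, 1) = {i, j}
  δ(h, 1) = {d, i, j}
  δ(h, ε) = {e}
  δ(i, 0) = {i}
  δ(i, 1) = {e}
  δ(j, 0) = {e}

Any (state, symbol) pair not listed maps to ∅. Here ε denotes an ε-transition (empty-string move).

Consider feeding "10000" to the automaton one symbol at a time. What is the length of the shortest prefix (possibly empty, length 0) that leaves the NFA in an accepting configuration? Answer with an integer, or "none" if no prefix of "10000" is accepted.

none

Start in {d}.
Read '1': d→{e, h, i}; now {e, h, i}.
Read '0': e→{g}, h→∅, i→{i}; now {g, i}.
Read '0': g→{e}, i→{i}; now {e, i}.
Read '0': e→{g}, i→{i}; now {g, i}.
Read '0': g→{e}, i→{i}; now {e, i}.
No reachable set along the way intersects F.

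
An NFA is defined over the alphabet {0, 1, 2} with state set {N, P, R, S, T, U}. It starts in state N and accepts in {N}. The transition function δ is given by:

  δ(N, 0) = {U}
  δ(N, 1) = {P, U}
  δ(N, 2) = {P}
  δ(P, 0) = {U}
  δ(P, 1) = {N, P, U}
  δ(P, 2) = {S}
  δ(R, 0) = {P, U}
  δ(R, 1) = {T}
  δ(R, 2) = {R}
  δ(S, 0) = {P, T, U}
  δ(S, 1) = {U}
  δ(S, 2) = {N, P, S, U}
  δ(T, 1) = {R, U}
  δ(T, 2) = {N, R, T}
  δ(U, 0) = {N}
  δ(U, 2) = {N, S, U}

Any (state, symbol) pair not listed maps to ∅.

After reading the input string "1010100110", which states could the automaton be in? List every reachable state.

Start in {N}.
Read '1': {N} → {P, U}.
Read '0': {P, U} → {N, U}.
Read '1': {N, U} → {P, U}.
Read '0': {P, U} → {N, U}.
Read '1': {N, U} → {P, U}.
Read '0': {P, U} → {N, U}.
Read '0': {N, U} → {N, U}.
Read '1': {N, U} → {P, U}.
Read '1': {P, U} → {N, P, U}.
Read '0': {N, P, U} → {N, U}.

{N, U}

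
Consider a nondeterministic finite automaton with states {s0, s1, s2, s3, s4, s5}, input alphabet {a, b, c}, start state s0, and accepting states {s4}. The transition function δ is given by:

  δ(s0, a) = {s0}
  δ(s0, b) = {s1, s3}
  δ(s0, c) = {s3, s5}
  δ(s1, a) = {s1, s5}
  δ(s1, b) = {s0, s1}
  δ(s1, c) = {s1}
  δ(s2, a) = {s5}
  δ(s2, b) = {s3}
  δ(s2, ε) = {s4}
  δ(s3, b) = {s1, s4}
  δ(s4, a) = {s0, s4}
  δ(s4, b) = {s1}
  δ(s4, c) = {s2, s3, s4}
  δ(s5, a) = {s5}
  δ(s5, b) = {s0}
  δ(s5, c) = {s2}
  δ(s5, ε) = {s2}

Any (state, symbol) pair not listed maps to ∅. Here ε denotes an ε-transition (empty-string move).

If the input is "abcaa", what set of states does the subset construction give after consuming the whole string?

Start in {s0}.
Read 'a': s0→{s0}; now {s0}.
Read 'b': s0→{s1, s3}; now {s1, s3}.
Read 'c': s1→{s1}, s3→∅; now {s1}.
Read 'a': s1→{s1, s5}; union {s1, s5}; ε-closure = {s1, s2, s4, s5}.
Read 'a': s1→{s1, s5}, s2→{s5}, s4→{s0, s4}, s5→{s5}; union {s0, s1, s4, s5}; ε-closure = {s0, s1, s2, s4, s5}.

{s0, s1, s2, s4, s5}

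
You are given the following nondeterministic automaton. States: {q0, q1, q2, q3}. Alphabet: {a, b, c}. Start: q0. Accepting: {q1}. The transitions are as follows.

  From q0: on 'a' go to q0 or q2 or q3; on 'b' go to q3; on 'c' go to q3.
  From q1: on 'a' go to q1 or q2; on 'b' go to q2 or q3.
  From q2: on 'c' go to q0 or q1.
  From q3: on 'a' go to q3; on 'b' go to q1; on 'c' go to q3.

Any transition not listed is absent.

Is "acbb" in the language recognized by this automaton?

Yes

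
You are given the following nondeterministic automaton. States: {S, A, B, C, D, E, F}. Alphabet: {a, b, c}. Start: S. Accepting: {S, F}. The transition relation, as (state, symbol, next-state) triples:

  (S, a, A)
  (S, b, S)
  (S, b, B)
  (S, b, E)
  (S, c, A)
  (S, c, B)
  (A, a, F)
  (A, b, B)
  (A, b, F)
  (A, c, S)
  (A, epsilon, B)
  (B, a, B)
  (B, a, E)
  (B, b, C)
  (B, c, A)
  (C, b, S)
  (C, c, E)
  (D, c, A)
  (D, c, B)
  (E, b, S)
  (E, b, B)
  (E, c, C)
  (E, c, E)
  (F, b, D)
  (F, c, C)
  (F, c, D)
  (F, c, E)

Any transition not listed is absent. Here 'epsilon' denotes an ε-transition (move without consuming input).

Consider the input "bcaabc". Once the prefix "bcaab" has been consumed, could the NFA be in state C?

Start in {S}.
Read 'b': S→{S, B, E}; now {S, B, E}.
Read 'c': S→{A, B}, B→{A}, E→{C, E}; now {A, B, C, E}.
Read 'a': A→{F}, B→{B, E}, C→∅, E→∅; now {B, E, F}.
Read 'a': B→{B, E}, E→∅, F→∅; now {B, E}.
Read 'b': B→{C}, E→{S, B}; now {S, B, C}.
State C is in {S, B, C}.

Yes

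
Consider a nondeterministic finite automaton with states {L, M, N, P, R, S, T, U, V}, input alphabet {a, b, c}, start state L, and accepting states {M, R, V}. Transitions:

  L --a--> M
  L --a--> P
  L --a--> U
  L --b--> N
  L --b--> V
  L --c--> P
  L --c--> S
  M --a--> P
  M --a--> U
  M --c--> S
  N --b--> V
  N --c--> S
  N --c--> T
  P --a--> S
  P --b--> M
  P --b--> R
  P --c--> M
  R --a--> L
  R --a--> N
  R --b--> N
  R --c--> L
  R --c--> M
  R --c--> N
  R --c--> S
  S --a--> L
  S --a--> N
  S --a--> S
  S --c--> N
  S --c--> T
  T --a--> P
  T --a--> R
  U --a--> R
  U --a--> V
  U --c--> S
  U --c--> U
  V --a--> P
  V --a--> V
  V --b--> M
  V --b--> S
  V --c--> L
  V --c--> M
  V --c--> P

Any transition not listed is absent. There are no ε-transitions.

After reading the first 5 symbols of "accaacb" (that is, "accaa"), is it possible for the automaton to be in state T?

No

Start in {L}.
Read 'a': L→{M, P, U}; now {M, P, U}.
Read 'c': M→{S}, P→{M}, U→{S, U}; now {M, S, U}.
Read 'c': M→{S}, S→{N, T}, U→{S, U}; now {N, S, T, U}.
Read 'a': N→∅, S→{L, N, S}, T→{P, R}, U→{R, V}; now {L, N, P, R, S, V}.
Read 'a': L→{M, P, U}, N→∅, P→{S}, R→{L, N}, S→{L, N, S}, V→{P, V}; now {L, M, N, P, S, U, V}.
State T is not in {L, M, N, P, S, U, V}.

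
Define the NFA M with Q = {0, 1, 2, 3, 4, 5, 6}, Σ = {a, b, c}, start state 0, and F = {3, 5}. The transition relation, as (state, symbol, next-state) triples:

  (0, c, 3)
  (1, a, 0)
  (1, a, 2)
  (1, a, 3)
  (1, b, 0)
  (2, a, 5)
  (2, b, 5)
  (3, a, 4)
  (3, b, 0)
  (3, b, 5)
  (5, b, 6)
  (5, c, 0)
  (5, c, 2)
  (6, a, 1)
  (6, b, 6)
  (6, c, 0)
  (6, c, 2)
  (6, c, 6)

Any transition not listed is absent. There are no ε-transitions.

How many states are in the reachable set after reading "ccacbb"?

Start in {0}.
Read 'c': 0→{3}; now {3}.
Read 'c': 3→∅; now ∅.
The set is empty and remains empty for the remaining 4 symbols.
That set has 0 states.

0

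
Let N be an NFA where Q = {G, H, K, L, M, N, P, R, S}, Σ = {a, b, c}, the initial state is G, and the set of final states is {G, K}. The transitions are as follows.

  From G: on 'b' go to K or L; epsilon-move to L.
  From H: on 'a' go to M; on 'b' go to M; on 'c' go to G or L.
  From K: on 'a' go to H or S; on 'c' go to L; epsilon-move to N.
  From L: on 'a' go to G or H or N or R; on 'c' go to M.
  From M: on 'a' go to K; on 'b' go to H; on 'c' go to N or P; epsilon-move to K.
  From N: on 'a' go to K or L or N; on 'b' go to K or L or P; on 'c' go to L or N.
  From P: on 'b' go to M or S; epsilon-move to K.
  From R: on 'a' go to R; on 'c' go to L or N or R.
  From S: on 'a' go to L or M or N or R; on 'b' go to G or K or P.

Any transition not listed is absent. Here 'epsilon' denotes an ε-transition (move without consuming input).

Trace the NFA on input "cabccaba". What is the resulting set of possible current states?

{G, H, K, L, N, R, S}

Start: ε-closure({G}) = {G, L}.
Read 'c': {G, L} → {K, M, N}.
Read 'a': {K, M, N} → {H, K, L, N, S}.
Read 'b': {H, K, L, N, S} → {G, K, L, M, N, P}.
Read 'c': {G, K, L, M, N, P} → {K, L, M, N, P}.
Read 'c': {K, L, M, N, P} → {K, L, M, N, P}.
Read 'a': {K, L, M, N, P} → {G, H, K, L, N, R, S}.
Read 'b': {G, H, K, L, N, R, S} → {G, K, L, M, N, P}.
Read 'a': {G, K, L, M, N, P} → {G, H, K, L, N, R, S}.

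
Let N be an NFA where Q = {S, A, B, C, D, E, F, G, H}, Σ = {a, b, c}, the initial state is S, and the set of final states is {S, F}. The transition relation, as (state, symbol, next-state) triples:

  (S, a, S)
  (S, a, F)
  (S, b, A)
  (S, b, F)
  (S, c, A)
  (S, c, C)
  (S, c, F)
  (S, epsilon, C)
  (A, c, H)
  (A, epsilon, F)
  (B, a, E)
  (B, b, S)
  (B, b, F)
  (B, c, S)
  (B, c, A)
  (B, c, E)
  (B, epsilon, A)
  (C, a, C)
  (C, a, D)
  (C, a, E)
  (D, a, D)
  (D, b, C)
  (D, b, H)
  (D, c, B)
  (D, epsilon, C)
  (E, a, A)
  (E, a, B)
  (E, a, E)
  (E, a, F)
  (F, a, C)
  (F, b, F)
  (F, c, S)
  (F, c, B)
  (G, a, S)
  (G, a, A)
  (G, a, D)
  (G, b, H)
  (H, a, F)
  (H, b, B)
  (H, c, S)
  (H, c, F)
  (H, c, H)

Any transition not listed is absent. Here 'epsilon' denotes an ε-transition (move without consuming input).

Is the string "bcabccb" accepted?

Yes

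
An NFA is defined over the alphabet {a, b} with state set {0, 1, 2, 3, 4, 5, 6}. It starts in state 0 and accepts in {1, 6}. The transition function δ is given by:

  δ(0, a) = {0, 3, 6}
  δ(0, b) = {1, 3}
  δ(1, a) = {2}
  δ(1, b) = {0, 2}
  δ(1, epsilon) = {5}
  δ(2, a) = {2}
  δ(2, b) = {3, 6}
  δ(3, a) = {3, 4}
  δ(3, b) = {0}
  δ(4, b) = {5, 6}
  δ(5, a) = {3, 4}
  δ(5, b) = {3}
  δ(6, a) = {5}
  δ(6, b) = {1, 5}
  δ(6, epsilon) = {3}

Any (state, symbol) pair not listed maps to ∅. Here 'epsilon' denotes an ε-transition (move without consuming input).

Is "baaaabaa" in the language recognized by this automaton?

Start in {0}.
Read 'b': {0} → {1, 3, 5}.
Read 'a': {1, 3, 5} → {2, 3, 4}.
Read 'a': {2, 3, 4} → {2, 3, 4}.
Read 'a': {2, 3, 4} → {2, 3, 4}.
Read 'a': {2, 3, 4} → {2, 3, 4}.
Read 'b': {2, 3, 4} → {0, 3, 5, 6}.
Read 'a': {0, 3, 5, 6} → {0, 3, 4, 5, 6}.
Read 'a': {0, 3, 4, 5, 6} → {0, 3, 4, 5, 6}.
The final set {0, 3, 4, 5, 6} contains the accepting state 6.

Yes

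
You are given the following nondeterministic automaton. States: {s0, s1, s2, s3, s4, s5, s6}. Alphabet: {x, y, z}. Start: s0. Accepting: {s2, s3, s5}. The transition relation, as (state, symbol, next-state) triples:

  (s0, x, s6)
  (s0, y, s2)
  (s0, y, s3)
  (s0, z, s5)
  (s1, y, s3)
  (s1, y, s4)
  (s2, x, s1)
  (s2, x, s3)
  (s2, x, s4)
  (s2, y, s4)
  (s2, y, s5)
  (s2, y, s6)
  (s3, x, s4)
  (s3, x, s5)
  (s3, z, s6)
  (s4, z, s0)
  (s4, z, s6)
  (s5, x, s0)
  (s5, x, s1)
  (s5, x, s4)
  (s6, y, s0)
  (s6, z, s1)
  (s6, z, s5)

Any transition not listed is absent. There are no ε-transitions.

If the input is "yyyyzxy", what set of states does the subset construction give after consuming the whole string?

∅

Start in {s0}.
Read 'y': {s0} → {s2, s3}.
Read 'y': {s2, s3} → {s4, s5, s6}.
Read 'y': {s4, s5, s6} → {s0}.
Read 'y': {s0} → {s2, s3}.
Read 'z': {s2, s3} → {s6}.
Read 'x': {s6} → ∅.
The set is empty and remains empty for the remaining 1 symbol.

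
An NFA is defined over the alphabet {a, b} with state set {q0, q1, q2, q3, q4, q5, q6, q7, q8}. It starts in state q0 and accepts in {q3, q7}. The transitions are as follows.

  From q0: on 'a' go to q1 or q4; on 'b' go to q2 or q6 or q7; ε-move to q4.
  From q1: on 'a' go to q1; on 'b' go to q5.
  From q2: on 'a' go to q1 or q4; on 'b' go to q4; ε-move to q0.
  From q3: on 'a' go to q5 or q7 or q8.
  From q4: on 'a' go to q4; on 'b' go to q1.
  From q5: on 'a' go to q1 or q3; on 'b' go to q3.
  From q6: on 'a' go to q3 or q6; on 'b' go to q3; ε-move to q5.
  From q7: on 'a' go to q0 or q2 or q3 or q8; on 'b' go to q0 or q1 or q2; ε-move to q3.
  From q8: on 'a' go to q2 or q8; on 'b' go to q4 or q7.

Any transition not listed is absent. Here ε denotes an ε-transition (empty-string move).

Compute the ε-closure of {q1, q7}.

{q1, q3, q7}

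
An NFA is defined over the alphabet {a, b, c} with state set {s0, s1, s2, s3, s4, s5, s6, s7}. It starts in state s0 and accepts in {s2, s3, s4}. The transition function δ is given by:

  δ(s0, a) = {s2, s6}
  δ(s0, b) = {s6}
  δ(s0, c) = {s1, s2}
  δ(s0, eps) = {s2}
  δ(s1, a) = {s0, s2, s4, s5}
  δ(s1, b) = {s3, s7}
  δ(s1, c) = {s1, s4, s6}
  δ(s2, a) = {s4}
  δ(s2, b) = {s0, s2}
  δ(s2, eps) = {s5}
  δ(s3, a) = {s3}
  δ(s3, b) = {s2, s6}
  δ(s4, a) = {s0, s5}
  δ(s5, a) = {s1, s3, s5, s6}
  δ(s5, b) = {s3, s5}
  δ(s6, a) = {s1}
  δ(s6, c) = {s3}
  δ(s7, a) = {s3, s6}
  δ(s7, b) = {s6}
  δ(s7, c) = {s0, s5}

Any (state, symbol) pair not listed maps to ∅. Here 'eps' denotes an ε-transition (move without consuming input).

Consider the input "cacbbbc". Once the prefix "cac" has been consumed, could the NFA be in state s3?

Start: ε-closure({s0}) = {s0, s2, s5}.
Read 'c': s0→{s1, s2}, s2→∅, s5→∅; union {s1, s2}; ε-closure = {s1, s2, s5}.
Read 'a': s1→{s0, s2, s4, s5}, s2→{s4}, s5→{s1, s3, s5, s6}; now {s0, s1, s2, s3, s4, s5, s6}.
Read 'c': s0→{s1, s2}, s1→{s1, s4, s6}, s2→∅, s3→∅, s4→∅, s5→∅, s6→{s3}; union {s1, s2, s3, s4, s6}; ε-closure = {s1, s2, s3, s4, s5, s6}.
State s3 is in {s1, s2, s3, s4, s5, s6}.

Yes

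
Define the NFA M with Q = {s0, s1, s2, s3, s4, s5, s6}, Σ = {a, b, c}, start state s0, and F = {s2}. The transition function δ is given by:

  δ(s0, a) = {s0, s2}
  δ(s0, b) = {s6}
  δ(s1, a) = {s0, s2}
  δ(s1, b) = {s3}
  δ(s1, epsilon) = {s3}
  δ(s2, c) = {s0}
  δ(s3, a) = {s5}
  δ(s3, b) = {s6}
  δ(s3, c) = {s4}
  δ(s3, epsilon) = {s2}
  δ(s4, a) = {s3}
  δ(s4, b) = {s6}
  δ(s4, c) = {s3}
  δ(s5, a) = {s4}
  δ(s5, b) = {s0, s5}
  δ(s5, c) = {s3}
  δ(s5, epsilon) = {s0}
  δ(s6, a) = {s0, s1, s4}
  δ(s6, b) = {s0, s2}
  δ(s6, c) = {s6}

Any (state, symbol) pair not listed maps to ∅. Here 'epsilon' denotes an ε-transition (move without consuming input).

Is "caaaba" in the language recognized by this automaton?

Start in {s0}.
Read 'c': s0→∅; now ∅.
The set is empty and remains empty for the remaining 5 symbols.
The final set ∅ contains no accepting state.

No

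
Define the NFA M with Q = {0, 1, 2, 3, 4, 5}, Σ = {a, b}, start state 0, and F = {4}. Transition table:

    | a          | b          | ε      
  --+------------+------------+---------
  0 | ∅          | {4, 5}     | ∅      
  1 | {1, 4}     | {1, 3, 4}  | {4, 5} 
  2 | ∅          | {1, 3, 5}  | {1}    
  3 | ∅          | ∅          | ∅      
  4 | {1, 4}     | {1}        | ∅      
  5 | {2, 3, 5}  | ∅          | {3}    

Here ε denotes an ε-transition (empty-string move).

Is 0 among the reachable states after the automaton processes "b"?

No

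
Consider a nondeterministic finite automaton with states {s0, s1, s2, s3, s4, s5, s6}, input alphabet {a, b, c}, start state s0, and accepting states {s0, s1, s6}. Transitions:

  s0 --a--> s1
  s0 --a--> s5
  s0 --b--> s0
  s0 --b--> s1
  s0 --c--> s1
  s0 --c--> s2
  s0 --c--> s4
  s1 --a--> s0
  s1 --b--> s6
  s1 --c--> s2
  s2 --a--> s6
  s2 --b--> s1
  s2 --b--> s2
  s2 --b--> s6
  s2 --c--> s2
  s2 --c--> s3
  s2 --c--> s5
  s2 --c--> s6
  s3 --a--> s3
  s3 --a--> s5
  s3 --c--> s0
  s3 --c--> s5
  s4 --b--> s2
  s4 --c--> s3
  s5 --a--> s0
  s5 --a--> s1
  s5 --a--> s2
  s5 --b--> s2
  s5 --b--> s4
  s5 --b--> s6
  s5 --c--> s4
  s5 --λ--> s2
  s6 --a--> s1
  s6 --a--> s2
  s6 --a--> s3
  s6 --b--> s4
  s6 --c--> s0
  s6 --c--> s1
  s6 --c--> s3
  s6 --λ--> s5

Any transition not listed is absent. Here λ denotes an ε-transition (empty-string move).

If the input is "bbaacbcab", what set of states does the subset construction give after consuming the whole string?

Start in {s0}.
Read 'b': {s0} → {s0, s1}.
Read 'b': {s0, s1} → {s0, s1, s2, s5, s6}.
Read 'a': {s0, s1, s2, s5, s6} → {s0, s1, s2, s3, s5, s6}.
Read 'a': {s0, s1, s2, s3, s5, s6} → {s0, s1, s2, s3, s5, s6}.
Read 'c': {s0, s1, s2, s3, s5, s6} → {s0, s1, s2, s3, s4, s5, s6}.
Read 'b': {s0, s1, s2, s3, s4, s5, s6} → {s0, s1, s2, s4, s5, s6}.
Read 'c': {s0, s1, s2, s4, s5, s6} → {s0, s1, s2, s3, s4, s5, s6}.
Read 'a': {s0, s1, s2, s3, s4, s5, s6} → {s0, s1, s2, s3, s5, s6}.
Read 'b': {s0, s1, s2, s3, s5, s6} → {s0, s1, s2, s4, s5, s6}.

{s0, s1, s2, s4, s5, s6}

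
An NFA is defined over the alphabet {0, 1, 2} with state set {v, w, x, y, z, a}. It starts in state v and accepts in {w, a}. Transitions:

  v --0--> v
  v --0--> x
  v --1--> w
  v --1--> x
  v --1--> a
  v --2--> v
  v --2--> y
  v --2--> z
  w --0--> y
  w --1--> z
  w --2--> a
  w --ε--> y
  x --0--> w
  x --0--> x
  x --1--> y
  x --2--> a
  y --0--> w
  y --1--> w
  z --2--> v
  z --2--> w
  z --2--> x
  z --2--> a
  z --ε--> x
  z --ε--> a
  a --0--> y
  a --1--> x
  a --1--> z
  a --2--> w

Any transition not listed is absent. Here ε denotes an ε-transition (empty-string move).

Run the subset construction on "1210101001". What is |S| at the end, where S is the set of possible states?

Start in {v}.
Read '1': v→{w, x, a}; union {w, x, a}; ε-closure = {w, x, y, a}.
Read '2': w→{a}, x→{a}, y→∅, a→{w}; union {w, a}; ε-closure = {w, y, a}.
Read '1': w→{z}, y→{w}, a→{x, z}; union {w, x, z}; ε-closure = {w, x, y, z, a}.
Read '0': w→{y}, x→{w, x}, y→{w}, z→∅, a→{y}; now {w, x, y}.
Read '1': w→{z}, x→{y}, y→{w}; union {w, y, z}; ε-closure = {w, x, y, z, a}.
Read '0': w→{y}, x→{w, x}, y→{w}, z→∅, a→{y}; now {w, x, y}.
Read '1': w→{z}, x→{y}, y→{w}; union {w, y, z}; ε-closure = {w, x, y, z, a}.
Read '0': w→{y}, x→{w, x}, y→{w}, z→∅, a→{y}; now {w, x, y}.
Read '0': w→{y}, x→{w, x}, y→{w}; now {w, x, y}.
Read '1': w→{z}, x→{y}, y→{w}; union {w, y, z}; ε-closure = {w, x, y, z, a}.
That set has 5 states.

5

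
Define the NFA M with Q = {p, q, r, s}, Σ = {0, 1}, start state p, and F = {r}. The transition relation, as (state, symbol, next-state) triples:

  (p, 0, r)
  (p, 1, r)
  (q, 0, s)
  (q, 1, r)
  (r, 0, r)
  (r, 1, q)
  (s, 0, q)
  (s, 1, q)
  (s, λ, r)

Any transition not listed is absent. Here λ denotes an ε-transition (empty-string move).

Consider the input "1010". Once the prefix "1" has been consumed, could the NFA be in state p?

Start in {p}.
Read '1': p→{r}; now {r}.
State p is not in {r}.

No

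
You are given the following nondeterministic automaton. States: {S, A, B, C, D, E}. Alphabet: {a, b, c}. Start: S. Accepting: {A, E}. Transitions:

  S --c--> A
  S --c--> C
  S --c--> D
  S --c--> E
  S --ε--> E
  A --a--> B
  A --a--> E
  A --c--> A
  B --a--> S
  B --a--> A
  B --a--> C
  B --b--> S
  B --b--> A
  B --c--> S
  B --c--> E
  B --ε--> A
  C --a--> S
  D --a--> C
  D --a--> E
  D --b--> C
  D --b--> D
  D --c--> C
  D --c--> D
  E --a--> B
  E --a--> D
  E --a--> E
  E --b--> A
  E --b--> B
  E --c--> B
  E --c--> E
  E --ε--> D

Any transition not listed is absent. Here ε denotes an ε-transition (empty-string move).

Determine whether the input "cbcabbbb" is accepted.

Yes

Start: ε-closure({S}) = {S, D, E}.
Read 'c': {S, D, E} → {A, B, C, D, E}.
Read 'b': {A, B, C, D, E} → {S, A, B, C, D, E}.
Read 'c': {S, A, B, C, D, E} → {S, A, B, C, D, E}.
Read 'a': {S, A, B, C, D, E} → {S, A, B, C, D, E}.
Read 'b': {S, A, B, C, D, E} → {S, A, B, C, D, E}.
Read 'b': {S, A, B, C, D, E} → {S, A, B, C, D, E}.
Read 'b': {S, A, B, C, D, E} → {S, A, B, C, D, E}.
Read 'b': {S, A, B, C, D, E} → {S, A, B, C, D, E}.
The final set {S, A, B, C, D, E} contains the accepting states A, E.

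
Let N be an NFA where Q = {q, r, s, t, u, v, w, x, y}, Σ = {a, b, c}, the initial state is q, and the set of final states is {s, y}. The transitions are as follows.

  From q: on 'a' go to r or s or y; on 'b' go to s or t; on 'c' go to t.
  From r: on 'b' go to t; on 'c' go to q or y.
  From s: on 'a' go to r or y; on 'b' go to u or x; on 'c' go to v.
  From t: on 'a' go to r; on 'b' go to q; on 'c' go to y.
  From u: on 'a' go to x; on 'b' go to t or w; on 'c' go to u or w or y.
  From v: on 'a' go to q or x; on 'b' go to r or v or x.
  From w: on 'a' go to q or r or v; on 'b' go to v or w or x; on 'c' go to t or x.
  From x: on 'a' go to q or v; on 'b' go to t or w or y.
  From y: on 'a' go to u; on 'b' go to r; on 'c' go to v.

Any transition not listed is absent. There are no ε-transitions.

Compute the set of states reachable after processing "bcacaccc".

Start in {q}.
Read 'b': q→{s, t}; now {s, t}.
Read 'c': s→{v}, t→{y}; now {v, y}.
Read 'a': v→{q, x}, y→{u}; now {q, u, x}.
Read 'c': q→{t}, u→{u, w, y}, x→∅; now {t, u, w, y}.
Read 'a': t→{r}, u→{x}, w→{q, r, v}, y→{u}; now {q, r, u, v, x}.
Read 'c': q→{t}, r→{q, y}, u→{u, w, y}, v→∅, x→∅; now {q, t, u, w, y}.
Read 'c': q→{t}, t→{y}, u→{u, w, y}, w→{t, x}, y→{v}; now {t, u, v, w, x, y}.
Read 'c': t→{y}, u→{u, w, y}, v→∅, w→{t, x}, x→∅, y→{v}; now {t, u, v, w, x, y}.

{t, u, v, w, x, y}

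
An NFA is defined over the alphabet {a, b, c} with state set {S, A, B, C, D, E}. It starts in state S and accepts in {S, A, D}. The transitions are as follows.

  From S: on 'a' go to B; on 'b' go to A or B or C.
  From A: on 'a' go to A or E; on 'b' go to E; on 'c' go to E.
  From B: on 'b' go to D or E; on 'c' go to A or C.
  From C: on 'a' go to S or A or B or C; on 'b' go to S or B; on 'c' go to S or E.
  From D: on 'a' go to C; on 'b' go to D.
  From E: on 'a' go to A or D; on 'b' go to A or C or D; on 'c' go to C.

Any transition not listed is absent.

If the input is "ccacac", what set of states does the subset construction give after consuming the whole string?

Start in {S}.
Read 'c': S→∅; now ∅.
The set is empty and remains empty for the remaining 5 symbols.

∅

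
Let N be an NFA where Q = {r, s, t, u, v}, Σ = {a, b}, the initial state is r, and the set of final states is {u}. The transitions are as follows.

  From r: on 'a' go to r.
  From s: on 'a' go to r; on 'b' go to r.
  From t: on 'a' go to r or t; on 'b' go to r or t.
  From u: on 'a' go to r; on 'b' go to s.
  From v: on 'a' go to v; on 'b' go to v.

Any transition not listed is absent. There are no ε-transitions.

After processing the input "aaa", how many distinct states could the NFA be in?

Start in {r}.
Read 'a': {r} → {r}.
Read 'a': {r} → {r}.
Read 'a': {r} → {r}.
That set has 1 state.

1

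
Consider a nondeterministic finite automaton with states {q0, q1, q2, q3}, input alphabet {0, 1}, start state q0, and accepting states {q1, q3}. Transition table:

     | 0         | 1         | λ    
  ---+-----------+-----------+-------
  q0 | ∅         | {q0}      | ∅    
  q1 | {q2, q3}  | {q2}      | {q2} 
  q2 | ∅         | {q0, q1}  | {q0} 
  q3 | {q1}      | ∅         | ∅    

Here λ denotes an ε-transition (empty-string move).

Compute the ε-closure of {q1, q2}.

Begin with {q1, q2}.
ε-move q2 → q0; add q0.

{q0, q1, q2}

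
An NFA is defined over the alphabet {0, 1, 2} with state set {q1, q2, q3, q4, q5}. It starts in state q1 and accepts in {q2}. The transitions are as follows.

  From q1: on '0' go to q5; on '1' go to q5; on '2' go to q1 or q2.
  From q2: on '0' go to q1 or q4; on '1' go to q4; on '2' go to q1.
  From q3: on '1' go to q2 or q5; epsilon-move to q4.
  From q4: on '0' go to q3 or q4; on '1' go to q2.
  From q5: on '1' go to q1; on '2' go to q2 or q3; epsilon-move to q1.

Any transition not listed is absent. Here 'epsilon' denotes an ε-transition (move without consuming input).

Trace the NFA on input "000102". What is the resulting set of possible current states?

{q1, q2, q3, q4}

Start in {q1}.
Read '0': q1→{q5}; union {q5}; ε-closure = {q1, q5}.
Read '0': q1→{q5}, q5→∅; union {q5}; ε-closure = {q1, q5}.
Read '0': q1→{q5}, q5→∅; union {q5}; ε-closure = {q1, q5}.
Read '1': q1→{q5}, q5→{q1}; now {q1, q5}.
Read '0': q1→{q5}, q5→∅; union {q5}; ε-closure = {q1, q5}.
Read '2': q1→{q1, q2}, q5→{q2, q3}; union {q1, q2, q3}; ε-closure = {q1, q2, q3, q4}.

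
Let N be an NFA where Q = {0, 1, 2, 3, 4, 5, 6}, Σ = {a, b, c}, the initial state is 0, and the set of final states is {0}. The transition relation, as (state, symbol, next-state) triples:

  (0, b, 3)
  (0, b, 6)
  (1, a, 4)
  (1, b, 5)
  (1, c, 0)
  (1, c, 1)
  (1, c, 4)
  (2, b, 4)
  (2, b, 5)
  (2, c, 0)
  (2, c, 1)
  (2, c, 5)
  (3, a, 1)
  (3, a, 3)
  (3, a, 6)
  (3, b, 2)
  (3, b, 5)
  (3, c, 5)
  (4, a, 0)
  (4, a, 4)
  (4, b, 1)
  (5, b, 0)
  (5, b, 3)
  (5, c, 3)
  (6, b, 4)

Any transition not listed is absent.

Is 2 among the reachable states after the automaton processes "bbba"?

No

Start in {0}.
Read 'b': {0} → {3, 6}.
Read 'b': {3, 6} → {2, 4, 5}.
Read 'b': {2, 4, 5} → {0, 1, 3, 4, 5}.
Read 'a': {0, 1, 3, 4, 5} → {0, 1, 3, 4, 6}.
State 2 is not in {0, 1, 3, 4, 6}.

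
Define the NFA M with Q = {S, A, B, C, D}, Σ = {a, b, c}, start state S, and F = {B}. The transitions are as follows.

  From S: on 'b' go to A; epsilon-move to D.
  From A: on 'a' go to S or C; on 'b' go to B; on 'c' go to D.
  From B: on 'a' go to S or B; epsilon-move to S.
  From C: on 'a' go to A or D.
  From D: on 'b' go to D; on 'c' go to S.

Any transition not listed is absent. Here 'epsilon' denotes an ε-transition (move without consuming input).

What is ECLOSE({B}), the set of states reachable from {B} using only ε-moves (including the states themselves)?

{S, B, D}

Begin with {B}.
ε-move B → S; add S.
ε-move S → D; add D.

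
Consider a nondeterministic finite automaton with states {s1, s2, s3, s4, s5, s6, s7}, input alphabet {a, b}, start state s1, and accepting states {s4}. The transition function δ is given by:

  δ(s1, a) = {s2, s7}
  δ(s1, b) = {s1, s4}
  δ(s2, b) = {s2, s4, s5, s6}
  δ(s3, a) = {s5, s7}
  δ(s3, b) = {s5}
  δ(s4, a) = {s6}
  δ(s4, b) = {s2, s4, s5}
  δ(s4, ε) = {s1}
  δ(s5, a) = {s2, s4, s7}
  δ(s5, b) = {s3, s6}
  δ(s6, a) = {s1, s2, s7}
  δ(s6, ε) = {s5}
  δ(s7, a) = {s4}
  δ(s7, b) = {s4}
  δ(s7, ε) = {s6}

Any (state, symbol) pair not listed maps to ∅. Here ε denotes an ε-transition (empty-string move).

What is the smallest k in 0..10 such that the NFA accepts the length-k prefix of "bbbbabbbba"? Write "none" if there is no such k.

1

Start in {s1}.
Read 'b': {s1} → {s1, s4}.
None of the earlier sets intersect F, but {s1, s4} does.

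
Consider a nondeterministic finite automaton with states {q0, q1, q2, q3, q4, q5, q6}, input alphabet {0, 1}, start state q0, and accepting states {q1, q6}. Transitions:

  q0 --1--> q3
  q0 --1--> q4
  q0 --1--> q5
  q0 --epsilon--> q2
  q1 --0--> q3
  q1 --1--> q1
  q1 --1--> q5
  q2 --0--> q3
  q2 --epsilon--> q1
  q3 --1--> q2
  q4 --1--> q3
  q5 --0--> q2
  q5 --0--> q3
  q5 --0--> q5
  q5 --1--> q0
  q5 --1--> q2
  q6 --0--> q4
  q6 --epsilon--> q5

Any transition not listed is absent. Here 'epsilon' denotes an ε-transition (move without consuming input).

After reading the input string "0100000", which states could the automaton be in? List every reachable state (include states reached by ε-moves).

∅

Start: ε-closure({q0}) = {q0, q1, q2}.
Read '0': q0→∅, q1→{q3}, q2→{q3}; now {q3}.
Read '1': q3→{q2}; union {q2}; ε-closure = {q1, q2}.
Read '0': q1→{q3}, q2→{q3}; now {q3}.
Read '0': q3→∅; now ∅.
The set is empty and remains empty for the remaining 3 symbols.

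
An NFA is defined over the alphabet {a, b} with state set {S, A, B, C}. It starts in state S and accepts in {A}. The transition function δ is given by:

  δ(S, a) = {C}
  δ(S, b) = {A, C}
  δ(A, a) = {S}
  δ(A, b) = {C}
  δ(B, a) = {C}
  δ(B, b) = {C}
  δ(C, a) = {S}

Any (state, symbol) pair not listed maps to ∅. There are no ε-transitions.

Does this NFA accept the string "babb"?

No

Start in {S}.
Read 'b': S→{A, C}; now {A, C}.
Read 'a': A→{S}, C→{S}; now {S}.
Read 'b': S→{A, C}; now {A, C}.
Read 'b': A→{C}, C→∅; now {C}.
The final set {C} contains no accepting state.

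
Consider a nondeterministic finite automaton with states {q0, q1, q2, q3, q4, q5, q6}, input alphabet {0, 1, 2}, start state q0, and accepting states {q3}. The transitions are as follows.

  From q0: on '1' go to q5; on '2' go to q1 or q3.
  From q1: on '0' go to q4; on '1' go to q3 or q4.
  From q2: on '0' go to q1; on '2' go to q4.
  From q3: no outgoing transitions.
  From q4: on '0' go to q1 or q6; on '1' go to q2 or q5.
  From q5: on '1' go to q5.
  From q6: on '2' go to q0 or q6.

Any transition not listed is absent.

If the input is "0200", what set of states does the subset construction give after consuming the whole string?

Start in {q0}.
Read '0': q0→∅; now ∅.
The set is empty and remains empty for the remaining 3 symbols.

∅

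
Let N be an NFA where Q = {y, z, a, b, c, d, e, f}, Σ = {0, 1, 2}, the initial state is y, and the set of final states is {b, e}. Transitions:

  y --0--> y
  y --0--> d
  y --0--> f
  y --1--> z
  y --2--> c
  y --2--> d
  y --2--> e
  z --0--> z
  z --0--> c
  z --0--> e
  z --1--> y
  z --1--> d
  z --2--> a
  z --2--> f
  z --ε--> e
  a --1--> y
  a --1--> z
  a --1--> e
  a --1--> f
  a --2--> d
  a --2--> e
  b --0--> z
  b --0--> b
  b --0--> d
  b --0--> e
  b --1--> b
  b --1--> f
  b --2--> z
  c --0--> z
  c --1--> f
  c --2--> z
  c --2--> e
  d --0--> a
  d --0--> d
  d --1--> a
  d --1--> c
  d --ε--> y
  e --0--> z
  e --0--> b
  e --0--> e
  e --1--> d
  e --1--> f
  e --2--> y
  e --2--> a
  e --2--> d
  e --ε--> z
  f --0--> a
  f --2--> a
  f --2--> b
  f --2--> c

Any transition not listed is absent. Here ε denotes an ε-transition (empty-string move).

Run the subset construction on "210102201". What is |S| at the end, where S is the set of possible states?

8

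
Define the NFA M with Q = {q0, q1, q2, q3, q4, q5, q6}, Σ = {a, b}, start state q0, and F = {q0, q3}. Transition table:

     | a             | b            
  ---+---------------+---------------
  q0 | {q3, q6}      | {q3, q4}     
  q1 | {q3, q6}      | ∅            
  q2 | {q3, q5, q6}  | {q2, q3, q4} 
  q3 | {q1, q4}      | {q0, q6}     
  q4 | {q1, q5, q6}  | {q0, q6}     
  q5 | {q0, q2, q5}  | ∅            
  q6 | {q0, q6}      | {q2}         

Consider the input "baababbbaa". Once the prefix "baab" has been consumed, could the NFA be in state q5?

Start in {q0}.
Read 'b': q0→{q3, q4}; now {q3, q4}.
Read 'a': q3→{q1, q4}, q4→{q1, q5, q6}; now {q1, q4, q5, q6}.
Read 'a': q1→{q3, q6}, q4→{q1, q5, q6}, q5→{q0, q2, q5}, q6→{q0, q6}; now {q0, q1, q2, q3, q5, q6}.
Read 'b': q0→{q3, q4}, q1→∅, q2→{q2, q3, q4}, q3→{q0, q6}, q5→∅, q6→{q2}; now {q0, q2, q3, q4, q6}.
State q5 is not in {q0, q2, q3, q4, q6}.

No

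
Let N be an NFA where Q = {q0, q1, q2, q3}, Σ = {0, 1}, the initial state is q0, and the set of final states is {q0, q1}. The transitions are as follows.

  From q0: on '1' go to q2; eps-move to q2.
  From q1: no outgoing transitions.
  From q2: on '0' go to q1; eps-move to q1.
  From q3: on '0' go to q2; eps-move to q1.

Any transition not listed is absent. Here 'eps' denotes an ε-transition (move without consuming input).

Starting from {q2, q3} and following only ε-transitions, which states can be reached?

{q1, q2, q3}

Begin with {q2, q3}.
ε-move q3 → q1; add q1.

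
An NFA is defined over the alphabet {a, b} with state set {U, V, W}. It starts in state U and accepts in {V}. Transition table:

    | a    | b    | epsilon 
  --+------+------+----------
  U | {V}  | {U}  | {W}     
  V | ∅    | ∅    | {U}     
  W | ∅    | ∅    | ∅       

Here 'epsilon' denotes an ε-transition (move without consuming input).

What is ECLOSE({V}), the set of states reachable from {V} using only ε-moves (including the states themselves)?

{U, V, W}

Begin with {V}.
ε-move V → U; add U.
ε-move U → W; add W.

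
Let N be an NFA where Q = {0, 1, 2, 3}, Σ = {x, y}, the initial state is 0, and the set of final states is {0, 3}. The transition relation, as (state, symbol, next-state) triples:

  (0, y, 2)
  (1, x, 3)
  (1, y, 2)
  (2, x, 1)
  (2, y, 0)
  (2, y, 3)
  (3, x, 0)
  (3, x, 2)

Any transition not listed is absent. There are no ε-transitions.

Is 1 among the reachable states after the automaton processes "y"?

No

Start in {0}.
Read 'y': 0→{2}; now {2}.
State 1 is not in {2}.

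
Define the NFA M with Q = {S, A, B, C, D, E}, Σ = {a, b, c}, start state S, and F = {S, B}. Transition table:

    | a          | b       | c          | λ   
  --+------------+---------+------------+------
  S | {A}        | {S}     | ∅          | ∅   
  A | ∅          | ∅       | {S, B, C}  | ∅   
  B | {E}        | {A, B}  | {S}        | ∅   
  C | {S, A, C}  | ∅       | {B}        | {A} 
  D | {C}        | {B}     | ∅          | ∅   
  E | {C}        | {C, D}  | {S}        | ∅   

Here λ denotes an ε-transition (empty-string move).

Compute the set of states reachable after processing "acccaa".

{S, A, C}

Start in {S}.
Read 'a': S→{A}; now {A}.
Read 'c': A→{S, B, C}; union {S, B, C}; ε-closure = {S, A, B, C}.
Read 'c': S→∅, A→{S, B, C}, B→{S}, C→{B}; union {S, B, C}; ε-closure = {S, A, B, C}.
Read 'c': S→∅, A→{S, B, C}, B→{S}, C→{B}; union {S, B, C}; ε-closure = {S, A, B, C}.
Read 'a': S→{A}, A→∅, B→{E}, C→{S, A, C}; now {S, A, C, E}.
Read 'a': S→{A}, A→∅, C→{S, A, C}, E→{C}; now {S, A, C}.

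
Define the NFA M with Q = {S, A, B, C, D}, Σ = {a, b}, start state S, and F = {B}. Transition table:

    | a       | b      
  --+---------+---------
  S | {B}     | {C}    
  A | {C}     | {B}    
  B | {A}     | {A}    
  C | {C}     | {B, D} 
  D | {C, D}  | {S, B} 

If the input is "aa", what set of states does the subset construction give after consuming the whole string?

Start in {S}.
Read 'a': {S} → {B}.
Read 'a': {B} → {A}.

{A}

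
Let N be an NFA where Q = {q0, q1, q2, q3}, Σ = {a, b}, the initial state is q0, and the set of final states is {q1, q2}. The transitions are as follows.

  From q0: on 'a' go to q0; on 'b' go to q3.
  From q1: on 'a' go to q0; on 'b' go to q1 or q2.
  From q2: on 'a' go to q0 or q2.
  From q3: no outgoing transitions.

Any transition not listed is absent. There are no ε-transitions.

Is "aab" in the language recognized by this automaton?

No

Start in {q0}.
Read 'a': q0→{q0}; now {q0}.
Read 'a': q0→{q0}; now {q0}.
Read 'b': q0→{q3}; now {q3}.
The final set {q3} contains no accepting state.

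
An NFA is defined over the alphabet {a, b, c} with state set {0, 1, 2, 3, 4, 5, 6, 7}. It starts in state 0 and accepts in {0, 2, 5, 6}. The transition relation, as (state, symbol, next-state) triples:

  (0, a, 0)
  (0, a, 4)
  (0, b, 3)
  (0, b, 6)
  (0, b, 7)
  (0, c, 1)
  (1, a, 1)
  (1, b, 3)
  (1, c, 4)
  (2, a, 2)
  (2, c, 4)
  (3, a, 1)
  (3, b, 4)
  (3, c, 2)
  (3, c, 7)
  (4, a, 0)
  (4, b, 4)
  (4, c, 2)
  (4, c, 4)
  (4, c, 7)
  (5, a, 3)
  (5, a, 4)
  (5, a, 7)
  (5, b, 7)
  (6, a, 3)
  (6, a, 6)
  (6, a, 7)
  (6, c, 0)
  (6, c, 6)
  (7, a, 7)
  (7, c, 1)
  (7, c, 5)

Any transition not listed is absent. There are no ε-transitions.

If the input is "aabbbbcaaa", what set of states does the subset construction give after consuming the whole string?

Start in {0}.
Read 'a': 0→{0, 4}; now {0, 4}.
Read 'a': 0→{0, 4}, 4→{0}; now {0, 4}.
Read 'b': 0→{3, 6, 7}, 4→{4}; now {3, 4, 6, 7}.
Read 'b': 3→{4}, 4→{4}, 6→∅, 7→∅; now {4}.
Read 'b': 4→{4}; now {4}.
Read 'b': 4→{4}; now {4}.
Read 'c': 4→{2, 4, 7}; now {2, 4, 7}.
Read 'a': 2→{2}, 4→{0}, 7→{7}; now {0, 2, 7}.
Read 'a': 0→{0, 4}, 2→{2}, 7→{7}; now {0, 2, 4, 7}.
Read 'a': 0→{0, 4}, 2→{2}, 4→{0}, 7→{7}; now {0, 2, 4, 7}.

{0, 2, 4, 7}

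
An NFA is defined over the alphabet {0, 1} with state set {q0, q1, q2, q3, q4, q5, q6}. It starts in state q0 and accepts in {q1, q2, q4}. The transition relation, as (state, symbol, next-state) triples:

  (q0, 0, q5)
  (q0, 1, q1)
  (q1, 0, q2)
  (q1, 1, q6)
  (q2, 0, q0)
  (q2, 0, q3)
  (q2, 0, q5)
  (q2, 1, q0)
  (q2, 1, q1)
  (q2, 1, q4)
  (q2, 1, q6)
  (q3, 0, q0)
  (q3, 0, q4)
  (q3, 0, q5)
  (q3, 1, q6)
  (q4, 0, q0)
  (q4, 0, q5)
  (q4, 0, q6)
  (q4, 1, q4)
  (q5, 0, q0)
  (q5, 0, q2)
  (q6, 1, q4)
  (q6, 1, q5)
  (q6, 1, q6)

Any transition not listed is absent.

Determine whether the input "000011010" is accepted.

Start in {q0}.
Read '0': {q0} → {q5}.
Read '0': {q5} → {q0, q2}.
Read '0': {q0, q2} → {q0, q3, q5}.
Read '0': {q0, q3, q5} → {q0, q2, q4, q5}.
Read '1': {q0, q2, q4, q5} → {q0, q1, q4, q6}.
Read '1': {q0, q1, q4, q6} → {q1, q4, q5, q6}.
Read '0': {q1, q4, q5, q6} → {q0, q2, q5, q6}.
Read '1': {q0, q2, q5, q6} → {q0, q1, q4, q5, q6}.
Read '0': {q0, q1, q4, q5, q6} → {q0, q2, q5, q6}.
The final set {q0, q2, q5, q6} contains the accepting state q2.

Yes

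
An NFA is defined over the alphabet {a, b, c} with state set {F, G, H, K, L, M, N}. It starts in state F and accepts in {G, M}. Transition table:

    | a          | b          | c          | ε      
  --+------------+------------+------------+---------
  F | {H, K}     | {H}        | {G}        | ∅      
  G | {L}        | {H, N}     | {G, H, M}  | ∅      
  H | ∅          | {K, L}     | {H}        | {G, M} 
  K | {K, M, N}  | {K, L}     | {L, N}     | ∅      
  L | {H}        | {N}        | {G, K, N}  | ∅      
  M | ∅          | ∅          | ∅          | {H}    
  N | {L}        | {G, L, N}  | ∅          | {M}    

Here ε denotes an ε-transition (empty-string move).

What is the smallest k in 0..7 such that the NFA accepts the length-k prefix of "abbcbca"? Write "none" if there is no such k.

Start in {F}.
Read 'a': F→{H, K}; union {H, K}; ε-closure = {G, H, K, M}.
None of the earlier sets intersect F, but {G, H, K, M} does.

1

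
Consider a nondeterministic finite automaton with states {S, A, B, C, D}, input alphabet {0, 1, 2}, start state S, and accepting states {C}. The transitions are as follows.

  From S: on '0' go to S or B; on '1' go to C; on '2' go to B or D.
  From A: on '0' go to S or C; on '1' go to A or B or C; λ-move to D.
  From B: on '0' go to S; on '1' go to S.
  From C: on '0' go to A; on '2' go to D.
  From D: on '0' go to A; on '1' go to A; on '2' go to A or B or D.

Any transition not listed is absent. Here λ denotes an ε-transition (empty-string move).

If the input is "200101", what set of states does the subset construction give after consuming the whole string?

{S, A, B, C, D}

Start in {S}.
Read '2': S→{B, D}; now {B, D}.
Read '0': B→{S}, D→{A}; union {S, A}; ε-closure = {S, A, D}.
Read '0': S→{S, B}, A→{S, C}, D→{A}; union {S, A, B, C}; ε-closure = {S, A, B, C, D}.
Read '1': S→{C}, A→{A, B, C}, B→{S}, C→∅, D→{A}; union {S, A, B, C}; ε-closure = {S, A, B, C, D}.
Read '0': S→{S, B}, A→{S, C}, B→{S}, C→{A}, D→{A}; union {S, A, B, C}; ε-closure = {S, A, B, C, D}.
Read '1': S→{C}, A→{A, B, C}, B→{S}, C→∅, D→{A}; union {S, A, B, C}; ε-closure = {S, A, B, C, D}.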